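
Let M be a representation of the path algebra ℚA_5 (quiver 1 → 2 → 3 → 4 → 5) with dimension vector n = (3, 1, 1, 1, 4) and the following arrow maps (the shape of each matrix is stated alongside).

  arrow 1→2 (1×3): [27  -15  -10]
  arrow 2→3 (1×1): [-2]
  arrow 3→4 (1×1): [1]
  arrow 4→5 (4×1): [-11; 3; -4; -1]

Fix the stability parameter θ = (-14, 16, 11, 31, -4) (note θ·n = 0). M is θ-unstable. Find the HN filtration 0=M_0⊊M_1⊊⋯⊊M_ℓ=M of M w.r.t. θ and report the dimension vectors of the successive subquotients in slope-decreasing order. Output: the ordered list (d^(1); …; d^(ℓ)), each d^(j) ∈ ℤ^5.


Barcode: M ≅ I[1,1]^2, I[1,5], I[5,5]^3. HN layers by μ_θ (3 steps, strictly decreasing):
  μ^(1)=27/2; μ^(2)=-4; μ^(3)=-14

((0, 1, 1, 1, 1); (0, 0, 0, 0, 3); (3, 0, 0, 0, 0))


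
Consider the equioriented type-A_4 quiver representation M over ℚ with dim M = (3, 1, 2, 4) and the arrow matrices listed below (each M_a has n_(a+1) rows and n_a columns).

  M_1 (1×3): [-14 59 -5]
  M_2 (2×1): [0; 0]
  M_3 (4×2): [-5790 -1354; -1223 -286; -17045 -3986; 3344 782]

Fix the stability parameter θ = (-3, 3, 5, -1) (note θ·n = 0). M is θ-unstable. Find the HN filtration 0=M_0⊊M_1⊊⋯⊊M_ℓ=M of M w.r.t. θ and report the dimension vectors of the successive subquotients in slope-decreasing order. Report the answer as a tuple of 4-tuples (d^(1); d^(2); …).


Via rank(M_{q-1}∘⋯∘M_p): M ≅ I[1,1]^2, I[1,2], I[3,4]^2, I[4,4]^2.
μ_θ-semistable layers: μ^(1)=3; μ^(2)=2; μ^(3)=-1; μ^(4)=-3

((0, 1, 0, 0); (0, 0, 2, 2); (0, 0, 0, 2); (3, 0, 0, 0))


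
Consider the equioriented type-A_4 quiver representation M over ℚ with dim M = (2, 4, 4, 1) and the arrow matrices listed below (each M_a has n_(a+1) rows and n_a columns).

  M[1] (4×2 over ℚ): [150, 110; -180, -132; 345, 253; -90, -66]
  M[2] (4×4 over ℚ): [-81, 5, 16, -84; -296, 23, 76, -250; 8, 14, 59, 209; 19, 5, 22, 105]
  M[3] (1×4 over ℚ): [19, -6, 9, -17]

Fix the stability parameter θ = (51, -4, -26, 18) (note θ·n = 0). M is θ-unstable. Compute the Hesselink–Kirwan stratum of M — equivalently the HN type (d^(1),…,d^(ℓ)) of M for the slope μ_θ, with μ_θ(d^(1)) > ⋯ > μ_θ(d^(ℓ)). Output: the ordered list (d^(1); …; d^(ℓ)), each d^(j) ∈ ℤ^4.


Via rank(M_{q-1}∘⋯∘M_p): M ≅ I[1,1], I[1,4], I[2,3]^3.
μ_θ-semistable layers: μ^(1)=51; μ^(2)=18; μ^(3)=7; μ^(4)=-15

((1, 0, 0, 0); (0, 0, 0, 1); (1, 1, 1, 0); (0, 3, 3, 0))


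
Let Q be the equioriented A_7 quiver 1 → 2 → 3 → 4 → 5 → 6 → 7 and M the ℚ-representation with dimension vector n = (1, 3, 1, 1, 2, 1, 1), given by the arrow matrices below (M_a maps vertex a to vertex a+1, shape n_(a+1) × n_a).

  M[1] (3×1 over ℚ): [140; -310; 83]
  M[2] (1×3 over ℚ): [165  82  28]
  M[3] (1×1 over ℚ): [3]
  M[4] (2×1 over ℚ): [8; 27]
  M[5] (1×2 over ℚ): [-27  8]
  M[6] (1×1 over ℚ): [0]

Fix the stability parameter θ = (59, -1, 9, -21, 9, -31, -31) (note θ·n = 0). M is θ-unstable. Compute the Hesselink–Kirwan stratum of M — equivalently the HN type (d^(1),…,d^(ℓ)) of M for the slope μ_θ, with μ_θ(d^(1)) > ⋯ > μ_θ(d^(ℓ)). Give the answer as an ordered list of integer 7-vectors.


Via rank(M_{q-1}∘⋯∘M_p): M ≅ I[1,5], I[2,2]^2, I[5,6], I[7,7].
μ_θ-semistable layers: μ^(1)=11; μ^(2)=-1; μ^(3)=-11; μ^(4)=-31

((1, 1, 1, 1, 1, 0, 0); (0, 2, 0, 0, 0, 0, 0); (0, 0, 0, 0, 1, 1, 0); (0, 0, 0, 0, 0, 0, 1))


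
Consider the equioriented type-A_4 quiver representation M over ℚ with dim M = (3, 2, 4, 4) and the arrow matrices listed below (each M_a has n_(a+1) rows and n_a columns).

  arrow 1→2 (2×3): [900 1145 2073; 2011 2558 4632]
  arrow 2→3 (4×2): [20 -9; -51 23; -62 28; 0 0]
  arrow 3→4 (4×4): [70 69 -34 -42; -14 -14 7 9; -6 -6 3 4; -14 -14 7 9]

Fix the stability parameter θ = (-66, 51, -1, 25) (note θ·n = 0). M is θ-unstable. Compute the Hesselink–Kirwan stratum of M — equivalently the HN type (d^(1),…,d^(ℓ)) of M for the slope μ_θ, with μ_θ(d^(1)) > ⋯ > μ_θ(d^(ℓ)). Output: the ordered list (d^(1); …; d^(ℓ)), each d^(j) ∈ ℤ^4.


Via rank(M_{q-1}∘⋯∘M_p): M ≅ I[1,1], I[1,3], I[1,4], I[3,4]^2, I[4,4].
μ_θ-semistable layers: μ^(1)=25; μ^(2)=-1; μ^(3)=-66

((0, 2, 2, 4); (0, 0, 2, 0); (3, 0, 0, 0))


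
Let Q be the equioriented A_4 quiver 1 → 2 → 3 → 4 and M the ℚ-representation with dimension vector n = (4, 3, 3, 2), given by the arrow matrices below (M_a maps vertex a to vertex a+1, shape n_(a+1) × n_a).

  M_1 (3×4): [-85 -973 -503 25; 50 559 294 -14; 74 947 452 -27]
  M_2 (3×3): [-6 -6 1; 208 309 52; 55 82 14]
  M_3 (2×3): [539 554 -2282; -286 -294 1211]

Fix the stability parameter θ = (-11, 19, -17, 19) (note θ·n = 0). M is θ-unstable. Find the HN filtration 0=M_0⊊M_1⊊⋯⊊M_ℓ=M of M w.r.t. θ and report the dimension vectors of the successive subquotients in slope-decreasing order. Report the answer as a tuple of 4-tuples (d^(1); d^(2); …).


Interval decomposition of M: I[1,1], I[1,3], I[1,4]^2.
HN type (ℓ=3): μ^(1)=19; μ^(2)=1; μ^(3)=-11

((0, 0, 0, 2); (0, 3, 3, 0); (4, 0, 0, 0))


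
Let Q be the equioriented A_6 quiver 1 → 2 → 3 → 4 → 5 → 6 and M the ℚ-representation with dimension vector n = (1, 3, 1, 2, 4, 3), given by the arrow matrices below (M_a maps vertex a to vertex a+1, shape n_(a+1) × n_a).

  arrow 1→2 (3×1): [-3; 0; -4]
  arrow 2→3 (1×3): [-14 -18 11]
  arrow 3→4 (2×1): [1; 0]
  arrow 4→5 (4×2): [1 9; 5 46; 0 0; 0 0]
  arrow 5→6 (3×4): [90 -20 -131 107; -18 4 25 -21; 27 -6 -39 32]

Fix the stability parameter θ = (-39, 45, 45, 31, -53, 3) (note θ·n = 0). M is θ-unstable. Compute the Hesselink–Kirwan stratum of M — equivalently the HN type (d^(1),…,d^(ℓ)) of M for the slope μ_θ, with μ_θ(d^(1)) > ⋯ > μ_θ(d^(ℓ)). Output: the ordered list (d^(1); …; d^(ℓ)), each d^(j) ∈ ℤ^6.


Barcode: M ≅ I[1,6], I[2,2]^2, I[4,5], I[5,5], I[5,6], I[6,6]. HN layers by μ_θ (6 steps, strictly decreasing):
  μ^(1)=45; μ^(2)=71/5; μ^(3)=3; μ^(4)=-11; μ^(5)=-39; μ^(6)=-53

((0, 2, 0, 0, 0, 0); (0, 1, 1, 1, 1, 1); (0, 0, 0, 0, 0, 2); (0, 0, 0, 1, 1, 0); (1, 0, 0, 0, 0, 0); (0, 0, 0, 0, 2, 0))


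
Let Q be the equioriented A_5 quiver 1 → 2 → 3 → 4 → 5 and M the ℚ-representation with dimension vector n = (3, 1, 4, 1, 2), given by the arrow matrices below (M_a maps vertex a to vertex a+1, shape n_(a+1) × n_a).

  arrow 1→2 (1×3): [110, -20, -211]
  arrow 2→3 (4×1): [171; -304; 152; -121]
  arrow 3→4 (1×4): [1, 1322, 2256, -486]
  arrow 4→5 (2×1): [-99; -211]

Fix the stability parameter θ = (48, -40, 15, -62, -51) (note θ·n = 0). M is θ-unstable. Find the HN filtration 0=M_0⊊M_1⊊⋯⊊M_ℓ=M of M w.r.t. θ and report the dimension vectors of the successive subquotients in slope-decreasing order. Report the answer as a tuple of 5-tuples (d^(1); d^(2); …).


Via rank(M_{q-1}∘⋯∘M_p): M ≅ I[1,1]^2, I[1,5], I[3,3]^3, I[5,5].
μ_θ-semistable layers: μ^(1)=48; μ^(2)=15; μ^(3)=-18; μ^(4)=-51

((2, 0, 0, 0, 0); (0, 0, 3, 0, 0); (1, 1, 1, 1, 1); (0, 0, 0, 0, 1))


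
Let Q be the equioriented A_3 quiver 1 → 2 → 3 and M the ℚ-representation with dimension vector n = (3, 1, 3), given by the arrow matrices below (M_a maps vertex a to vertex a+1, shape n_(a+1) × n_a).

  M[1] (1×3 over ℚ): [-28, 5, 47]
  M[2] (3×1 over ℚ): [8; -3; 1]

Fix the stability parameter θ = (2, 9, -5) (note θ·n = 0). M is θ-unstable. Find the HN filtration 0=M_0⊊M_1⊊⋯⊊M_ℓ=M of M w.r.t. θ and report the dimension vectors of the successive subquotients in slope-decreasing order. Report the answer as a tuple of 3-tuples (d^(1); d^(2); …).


Barcode: M ≅ I[1,1]^2, I[1,3], I[3,3]^2. HN layers by μ_θ (2 steps, strictly decreasing):
  μ^(1)=2; μ^(2)=-5

((3, 1, 1); (0, 0, 2))


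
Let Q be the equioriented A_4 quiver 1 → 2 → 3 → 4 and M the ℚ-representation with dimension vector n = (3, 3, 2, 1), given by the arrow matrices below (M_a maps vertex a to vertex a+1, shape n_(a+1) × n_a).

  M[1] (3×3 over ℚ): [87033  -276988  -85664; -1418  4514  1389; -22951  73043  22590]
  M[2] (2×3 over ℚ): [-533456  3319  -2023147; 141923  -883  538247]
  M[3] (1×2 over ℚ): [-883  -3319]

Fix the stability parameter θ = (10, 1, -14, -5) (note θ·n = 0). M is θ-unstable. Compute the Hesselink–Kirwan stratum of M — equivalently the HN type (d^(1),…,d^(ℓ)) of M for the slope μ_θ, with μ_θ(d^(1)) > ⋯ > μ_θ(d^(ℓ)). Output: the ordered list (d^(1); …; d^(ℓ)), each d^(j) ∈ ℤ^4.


Barcode: M ≅ I[1,2], I[1,3], I[1,4]. HN layers by μ_θ (3 steps, strictly decreasing):
  μ^(1)=11/2; μ^(2)=-1; μ^(3)=-2

((1, 1, 0, 0); (1, 1, 1, 0); (1, 1, 1, 1))


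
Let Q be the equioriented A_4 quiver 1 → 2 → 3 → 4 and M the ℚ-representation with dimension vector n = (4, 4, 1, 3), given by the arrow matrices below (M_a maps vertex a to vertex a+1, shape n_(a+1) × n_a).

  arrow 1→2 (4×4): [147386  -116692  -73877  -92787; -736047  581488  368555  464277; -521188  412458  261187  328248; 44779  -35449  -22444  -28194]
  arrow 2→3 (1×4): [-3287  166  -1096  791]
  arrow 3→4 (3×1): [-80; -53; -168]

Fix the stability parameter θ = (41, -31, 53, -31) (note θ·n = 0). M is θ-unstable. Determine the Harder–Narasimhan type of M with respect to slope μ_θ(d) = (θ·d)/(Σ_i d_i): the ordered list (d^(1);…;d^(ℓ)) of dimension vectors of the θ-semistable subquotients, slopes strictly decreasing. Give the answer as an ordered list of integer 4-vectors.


Interval decomposition of M: I[1,2]^3, I[1,4], I[4,4]^2.
HN type (ℓ=3): μ^(1)=11; μ^(2)=5; μ^(3)=-31

((0, 0, 1, 1); (4, 4, 0, 0); (0, 0, 0, 2))


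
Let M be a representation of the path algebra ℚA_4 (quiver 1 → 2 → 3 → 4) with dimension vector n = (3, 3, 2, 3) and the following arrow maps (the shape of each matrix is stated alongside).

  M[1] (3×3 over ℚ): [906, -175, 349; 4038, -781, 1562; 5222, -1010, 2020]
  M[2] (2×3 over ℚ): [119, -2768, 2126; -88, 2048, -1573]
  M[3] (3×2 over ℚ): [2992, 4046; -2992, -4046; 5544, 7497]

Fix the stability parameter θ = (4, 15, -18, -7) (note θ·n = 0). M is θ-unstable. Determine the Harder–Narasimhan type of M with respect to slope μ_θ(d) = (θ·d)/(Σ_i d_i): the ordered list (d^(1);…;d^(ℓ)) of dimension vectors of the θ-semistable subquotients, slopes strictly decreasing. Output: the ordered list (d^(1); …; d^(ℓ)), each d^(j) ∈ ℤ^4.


Barcode: M ≅ I[1,2], I[1,3], I[1,4], I[4,4]^2. HN layers by μ_θ (5 steps, strictly decreasing):
  μ^(1)=15; μ^(2)=4; μ^(3)=1/3; μ^(4)=-3/2; μ^(5)=-7

((0, 1, 0, 0); (1, 0, 0, 0); (1, 1, 1, 0); (1, 1, 1, 1); (0, 0, 0, 2))


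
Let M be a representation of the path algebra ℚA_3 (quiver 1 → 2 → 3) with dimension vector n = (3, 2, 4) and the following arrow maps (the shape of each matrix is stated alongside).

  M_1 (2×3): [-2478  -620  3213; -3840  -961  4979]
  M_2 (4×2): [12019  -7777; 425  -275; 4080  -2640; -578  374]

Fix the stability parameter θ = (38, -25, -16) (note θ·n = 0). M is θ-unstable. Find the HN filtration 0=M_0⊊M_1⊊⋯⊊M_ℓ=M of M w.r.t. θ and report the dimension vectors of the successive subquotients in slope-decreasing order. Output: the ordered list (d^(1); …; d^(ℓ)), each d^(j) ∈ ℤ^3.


Via rank(M_{q-1}∘⋯∘M_p): M ≅ I[1,1], I[1,2], I[1,3], I[3,3]^3.
μ_θ-semistable layers: μ^(1)=38; μ^(2)=13/2; μ^(3)=-1; μ^(4)=-16

((1, 0, 0); (1, 1, 0); (1, 1, 1); (0, 0, 3))


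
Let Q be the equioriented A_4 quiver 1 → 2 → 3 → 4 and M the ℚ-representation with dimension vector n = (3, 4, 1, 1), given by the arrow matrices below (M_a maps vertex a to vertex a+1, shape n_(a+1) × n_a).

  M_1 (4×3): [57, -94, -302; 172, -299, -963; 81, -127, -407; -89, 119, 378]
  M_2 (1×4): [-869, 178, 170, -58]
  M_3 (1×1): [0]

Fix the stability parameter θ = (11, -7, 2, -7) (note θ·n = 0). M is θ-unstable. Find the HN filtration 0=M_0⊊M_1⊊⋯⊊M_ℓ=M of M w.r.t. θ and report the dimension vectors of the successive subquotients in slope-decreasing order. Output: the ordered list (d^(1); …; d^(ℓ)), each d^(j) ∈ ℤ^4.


Interval decomposition of M: I[1,2]^2, I[1,3], I[2,2], I[4,4].
HN type (ℓ=2): μ^(1)=2; μ^(2)=-7

((3, 3, 1, 0); (0, 1, 0, 1))


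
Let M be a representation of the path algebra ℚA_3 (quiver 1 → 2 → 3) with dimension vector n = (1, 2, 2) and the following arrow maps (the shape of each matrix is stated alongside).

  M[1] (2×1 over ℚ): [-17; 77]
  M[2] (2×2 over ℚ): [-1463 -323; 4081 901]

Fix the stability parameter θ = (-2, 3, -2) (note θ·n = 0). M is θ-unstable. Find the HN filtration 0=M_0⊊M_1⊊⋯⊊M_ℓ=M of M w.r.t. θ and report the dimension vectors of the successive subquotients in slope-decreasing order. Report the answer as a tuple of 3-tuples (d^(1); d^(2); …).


Interval decomposition of M: I[1,2], I[2,3], I[3,3].
HN type (ℓ=3): μ^(1)=3; μ^(2)=1/2; μ^(3)=-2

((0, 1, 0); (0, 1, 1); (1, 0, 1))


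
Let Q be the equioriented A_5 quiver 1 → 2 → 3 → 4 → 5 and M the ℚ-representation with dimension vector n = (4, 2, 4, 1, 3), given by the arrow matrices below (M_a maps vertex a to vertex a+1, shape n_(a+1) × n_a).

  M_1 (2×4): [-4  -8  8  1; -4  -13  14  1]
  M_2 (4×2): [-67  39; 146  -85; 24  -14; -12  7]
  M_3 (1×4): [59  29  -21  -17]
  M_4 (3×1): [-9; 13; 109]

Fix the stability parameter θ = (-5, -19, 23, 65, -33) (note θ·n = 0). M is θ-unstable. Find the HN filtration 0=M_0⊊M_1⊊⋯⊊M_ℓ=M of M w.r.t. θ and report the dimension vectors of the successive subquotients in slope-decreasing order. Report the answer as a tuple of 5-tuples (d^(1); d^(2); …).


Barcode: M ≅ I[1,1]^2, I[1,3], I[1,5], I[3,3]^2, I[5,5]^2. HN layers by μ_θ (5 steps, strictly decreasing):
  μ^(1)=23; μ^(2)=55/3; μ^(3)=-5; μ^(4)=-12; μ^(5)=-33

((0, 0, 3, 0, 0); (0, 0, 1, 1, 1); (2, 0, 0, 0, 0); (2, 2, 0, 0, 0); (0, 0, 0, 0, 2))


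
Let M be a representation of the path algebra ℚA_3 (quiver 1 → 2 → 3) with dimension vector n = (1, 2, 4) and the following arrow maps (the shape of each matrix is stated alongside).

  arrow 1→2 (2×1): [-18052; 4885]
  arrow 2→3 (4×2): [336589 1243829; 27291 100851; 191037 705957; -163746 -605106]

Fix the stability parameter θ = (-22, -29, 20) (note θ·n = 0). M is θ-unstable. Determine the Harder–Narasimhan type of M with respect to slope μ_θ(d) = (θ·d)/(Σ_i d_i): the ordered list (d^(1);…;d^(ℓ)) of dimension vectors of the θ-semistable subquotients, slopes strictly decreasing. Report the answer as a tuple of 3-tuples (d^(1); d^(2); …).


Interval decomposition of M: I[1,3], I[2,2], I[3,3]^3.
HN type (ℓ=3): μ^(1)=20; μ^(2)=-51/2; μ^(3)=-29

((0, 0, 4); (1, 1, 0); (0, 1, 0))


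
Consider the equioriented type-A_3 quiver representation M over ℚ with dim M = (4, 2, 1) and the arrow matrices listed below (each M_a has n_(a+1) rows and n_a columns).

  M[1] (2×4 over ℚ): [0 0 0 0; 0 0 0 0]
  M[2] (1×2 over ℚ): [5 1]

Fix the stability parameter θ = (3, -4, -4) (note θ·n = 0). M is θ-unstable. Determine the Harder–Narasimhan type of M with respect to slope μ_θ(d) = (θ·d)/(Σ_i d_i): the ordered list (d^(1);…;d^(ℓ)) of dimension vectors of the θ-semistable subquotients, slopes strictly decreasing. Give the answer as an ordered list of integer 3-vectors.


Barcode: M ≅ I[1,1]^4, I[2,2], I[2,3]. HN layers by μ_θ (2 steps, strictly decreasing):
  μ^(1)=3; μ^(2)=-4

((4, 0, 0); (0, 2, 1))


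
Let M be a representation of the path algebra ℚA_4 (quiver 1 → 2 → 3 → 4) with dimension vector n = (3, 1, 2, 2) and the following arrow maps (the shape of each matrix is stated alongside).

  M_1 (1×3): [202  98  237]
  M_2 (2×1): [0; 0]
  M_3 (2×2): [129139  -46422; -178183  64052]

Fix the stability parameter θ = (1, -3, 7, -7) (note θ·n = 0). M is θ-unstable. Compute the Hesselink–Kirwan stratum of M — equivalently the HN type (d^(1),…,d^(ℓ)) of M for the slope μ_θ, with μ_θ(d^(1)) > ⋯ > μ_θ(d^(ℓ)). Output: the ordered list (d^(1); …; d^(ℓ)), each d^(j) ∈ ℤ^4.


Barcode: M ≅ I[1,1]^2, I[1,2], I[3,4]^2. HN layers by μ_θ (3 steps, strictly decreasing):
  μ^(1)=1; μ^(2)=0; μ^(3)=-1

((2, 0, 0, 0); (0, 0, 2, 2); (1, 1, 0, 0))


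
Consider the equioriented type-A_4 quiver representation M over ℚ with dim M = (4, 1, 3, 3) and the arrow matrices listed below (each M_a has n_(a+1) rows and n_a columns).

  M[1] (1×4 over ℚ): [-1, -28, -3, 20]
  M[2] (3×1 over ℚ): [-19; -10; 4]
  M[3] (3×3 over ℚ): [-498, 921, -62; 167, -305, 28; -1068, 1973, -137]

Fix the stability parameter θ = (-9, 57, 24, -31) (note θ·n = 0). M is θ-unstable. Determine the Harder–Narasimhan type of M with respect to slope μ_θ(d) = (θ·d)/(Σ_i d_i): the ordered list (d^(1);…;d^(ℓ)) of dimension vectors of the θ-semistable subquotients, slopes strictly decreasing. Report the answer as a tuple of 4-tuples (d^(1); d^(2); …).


Barcode: M ≅ I[1,1]^3, I[1,4], I[3,4]^2. HN layers by μ_θ (3 steps, strictly decreasing):
  μ^(1)=50/3; μ^(2)=-7/2; μ^(3)=-9

((0, 1, 1, 1); (0, 0, 2, 2); (4, 0, 0, 0))


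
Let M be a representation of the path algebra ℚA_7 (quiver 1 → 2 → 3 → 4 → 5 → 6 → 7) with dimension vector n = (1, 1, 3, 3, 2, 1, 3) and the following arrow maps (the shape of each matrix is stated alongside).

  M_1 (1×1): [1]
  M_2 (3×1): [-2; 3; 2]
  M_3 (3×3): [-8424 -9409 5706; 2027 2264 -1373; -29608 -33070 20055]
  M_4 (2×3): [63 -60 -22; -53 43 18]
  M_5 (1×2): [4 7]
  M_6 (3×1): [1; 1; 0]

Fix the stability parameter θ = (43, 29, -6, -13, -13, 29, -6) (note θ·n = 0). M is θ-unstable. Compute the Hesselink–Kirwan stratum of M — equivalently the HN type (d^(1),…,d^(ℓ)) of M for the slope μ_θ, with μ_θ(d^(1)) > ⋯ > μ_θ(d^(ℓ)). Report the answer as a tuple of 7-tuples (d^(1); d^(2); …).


Interval decomposition of M: I[1,7], I[3,4], I[3,5], I[7,7]^2.
HN type (ℓ=5): μ^(1)=23/2; μ^(2)=8; μ^(3)=-6; μ^(4)=-19/2; μ^(5)=-32/3

((0, 0, 0, 0, 0, 1, 1); (1, 1, 1, 1, 1, 0, 0); (0, 0, 0, 0, 0, 0, 2); (0, 0, 1, 1, 0, 0, 0); (0, 0, 1, 1, 1, 0, 0))


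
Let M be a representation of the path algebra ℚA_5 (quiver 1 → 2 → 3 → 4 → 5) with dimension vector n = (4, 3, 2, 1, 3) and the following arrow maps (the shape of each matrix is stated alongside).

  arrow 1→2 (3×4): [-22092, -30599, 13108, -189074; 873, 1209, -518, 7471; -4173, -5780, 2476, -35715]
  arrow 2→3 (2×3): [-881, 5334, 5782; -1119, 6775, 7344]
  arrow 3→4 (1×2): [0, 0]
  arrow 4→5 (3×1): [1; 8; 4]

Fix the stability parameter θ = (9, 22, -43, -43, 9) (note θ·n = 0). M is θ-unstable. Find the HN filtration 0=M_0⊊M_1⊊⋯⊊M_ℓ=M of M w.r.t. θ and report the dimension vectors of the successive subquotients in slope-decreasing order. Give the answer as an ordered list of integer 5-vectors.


Interval decomposition of M: I[1,1], I[1,2], I[1,3]^2, I[4,5], I[5,5]^2.
HN type (ℓ=4): μ^(1)=22; μ^(2)=9; μ^(3)=-4; μ^(4)=-43

((0, 1, 0, 0, 0); (2, 0, 0, 0, 3); (2, 2, 2, 0, 0); (0, 0, 0, 1, 0))


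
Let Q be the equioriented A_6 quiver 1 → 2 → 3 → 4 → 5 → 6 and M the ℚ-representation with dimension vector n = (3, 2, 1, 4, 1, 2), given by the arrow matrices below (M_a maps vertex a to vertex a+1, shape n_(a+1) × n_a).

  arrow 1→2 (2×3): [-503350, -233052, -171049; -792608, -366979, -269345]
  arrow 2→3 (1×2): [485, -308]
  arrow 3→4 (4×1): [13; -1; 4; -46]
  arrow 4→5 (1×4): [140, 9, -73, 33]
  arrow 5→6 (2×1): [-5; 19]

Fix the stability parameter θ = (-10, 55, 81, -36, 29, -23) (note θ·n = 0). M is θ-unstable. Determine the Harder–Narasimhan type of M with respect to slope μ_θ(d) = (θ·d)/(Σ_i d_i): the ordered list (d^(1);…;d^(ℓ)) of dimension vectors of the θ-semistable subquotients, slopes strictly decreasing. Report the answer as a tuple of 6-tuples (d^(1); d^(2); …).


Via rank(M_{q-1}∘⋯∘M_p): M ≅ I[1,1], I[1,2], I[1,6], I[4,4]^3, I[6,6].
μ_θ-semistable layers: μ^(1)=55; μ^(2)=106/5; μ^(3)=-10; μ^(4)=-23; μ^(5)=-36

((0, 1, 0, 0, 0, 0); (0, 1, 1, 1, 1, 1); (3, 0, 0, 0, 0, 0); (0, 0, 0, 0, 0, 1); (0, 0, 0, 3, 0, 0))


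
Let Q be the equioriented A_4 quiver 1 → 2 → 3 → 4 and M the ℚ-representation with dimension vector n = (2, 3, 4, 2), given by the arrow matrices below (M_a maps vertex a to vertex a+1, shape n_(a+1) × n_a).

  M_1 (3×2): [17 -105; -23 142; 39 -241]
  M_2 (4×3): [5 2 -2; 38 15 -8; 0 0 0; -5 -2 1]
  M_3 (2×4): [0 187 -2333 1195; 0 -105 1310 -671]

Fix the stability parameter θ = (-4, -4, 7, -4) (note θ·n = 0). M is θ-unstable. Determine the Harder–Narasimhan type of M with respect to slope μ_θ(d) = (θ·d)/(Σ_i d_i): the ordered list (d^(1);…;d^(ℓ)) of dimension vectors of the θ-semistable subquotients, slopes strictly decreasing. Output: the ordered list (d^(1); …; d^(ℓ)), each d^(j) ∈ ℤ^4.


Via rank(M_{q-1}∘⋯∘M_p): M ≅ I[1,3], I[1,4], I[2,4], I[3,3].
μ_θ-semistable layers: μ^(1)=7; μ^(2)=3/2; μ^(3)=-4

((0, 0, 2, 0); (0, 0, 2, 2); (2, 3, 0, 0))


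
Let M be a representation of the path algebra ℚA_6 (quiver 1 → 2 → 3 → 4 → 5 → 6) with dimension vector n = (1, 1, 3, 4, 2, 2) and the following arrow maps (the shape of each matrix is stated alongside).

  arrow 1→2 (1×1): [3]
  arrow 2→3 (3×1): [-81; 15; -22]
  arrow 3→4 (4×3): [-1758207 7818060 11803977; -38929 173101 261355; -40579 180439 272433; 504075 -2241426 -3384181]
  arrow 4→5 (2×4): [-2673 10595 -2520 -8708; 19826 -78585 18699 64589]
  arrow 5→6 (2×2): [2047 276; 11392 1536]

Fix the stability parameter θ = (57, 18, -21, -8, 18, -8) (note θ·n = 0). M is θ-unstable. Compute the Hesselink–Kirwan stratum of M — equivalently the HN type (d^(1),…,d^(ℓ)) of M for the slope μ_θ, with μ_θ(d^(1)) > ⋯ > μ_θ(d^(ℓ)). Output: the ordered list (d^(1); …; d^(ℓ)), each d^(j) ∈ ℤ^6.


Via rank(M_{q-1}∘⋯∘M_p): M ≅ I[1,6], I[3,3], I[3,5], I[4,4]^2, I[6,6].
μ_θ-semistable layers: μ^(1)=18; μ^(2)=28/3; μ^(3)=-8; μ^(4)=-21

((0, 0, 0, 0, 1, 0); (1, 1, 1, 1, 1, 1); (0, 0, 0, 3, 0, 1); (0, 0, 2, 0, 0, 0))


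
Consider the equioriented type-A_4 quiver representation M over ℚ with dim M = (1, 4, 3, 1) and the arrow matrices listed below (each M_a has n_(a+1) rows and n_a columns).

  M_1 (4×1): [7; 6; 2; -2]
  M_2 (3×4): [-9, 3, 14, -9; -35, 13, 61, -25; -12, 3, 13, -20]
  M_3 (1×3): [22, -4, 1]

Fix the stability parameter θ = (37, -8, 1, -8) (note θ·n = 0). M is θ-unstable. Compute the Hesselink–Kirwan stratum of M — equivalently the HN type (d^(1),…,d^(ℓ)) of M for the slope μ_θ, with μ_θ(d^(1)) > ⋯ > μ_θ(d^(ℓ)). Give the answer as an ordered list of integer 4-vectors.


Via rank(M_{q-1}∘⋯∘M_p): M ≅ I[1,4], I[2,2], I[2,3]^2.
μ_θ-semistable layers: μ^(1)=11/2; μ^(2)=1; μ^(3)=-8

((1, 1, 1, 1); (0, 0, 2, 0); (0, 3, 0, 0))


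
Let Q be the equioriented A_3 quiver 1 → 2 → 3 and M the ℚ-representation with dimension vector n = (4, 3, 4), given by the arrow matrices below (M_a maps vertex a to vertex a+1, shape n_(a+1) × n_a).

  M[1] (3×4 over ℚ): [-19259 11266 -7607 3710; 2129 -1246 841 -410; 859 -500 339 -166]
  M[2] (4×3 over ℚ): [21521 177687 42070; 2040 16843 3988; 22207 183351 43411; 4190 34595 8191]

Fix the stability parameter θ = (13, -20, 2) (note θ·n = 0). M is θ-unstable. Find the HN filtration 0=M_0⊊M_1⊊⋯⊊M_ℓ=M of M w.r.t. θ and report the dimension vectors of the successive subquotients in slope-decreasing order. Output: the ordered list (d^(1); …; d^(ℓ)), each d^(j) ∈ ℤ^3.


Barcode: M ≅ I[1,1], I[1,3]^3, I[3,3]. HN layers by μ_θ (3 steps, strictly decreasing):
  μ^(1)=13; μ^(2)=2; μ^(3)=-7/2

((1, 0, 0); (0, 0, 4); (3, 3, 0))


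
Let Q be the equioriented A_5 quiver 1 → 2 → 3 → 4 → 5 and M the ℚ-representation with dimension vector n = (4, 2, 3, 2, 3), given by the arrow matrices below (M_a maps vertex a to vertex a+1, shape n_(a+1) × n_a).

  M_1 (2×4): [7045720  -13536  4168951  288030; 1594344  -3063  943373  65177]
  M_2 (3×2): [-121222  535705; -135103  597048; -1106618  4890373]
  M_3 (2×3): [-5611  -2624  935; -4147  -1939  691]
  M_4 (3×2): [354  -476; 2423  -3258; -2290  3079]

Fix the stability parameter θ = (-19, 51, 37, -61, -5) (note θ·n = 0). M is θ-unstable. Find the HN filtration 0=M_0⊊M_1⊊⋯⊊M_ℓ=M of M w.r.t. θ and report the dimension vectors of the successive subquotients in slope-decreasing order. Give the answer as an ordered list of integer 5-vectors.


Interval decomposition of M: I[1,1]^2, I[1,3], I[1,5], I[3,5], I[5,5].
HN type (ℓ=5): μ^(1)=44; μ^(2)=11/2; μ^(3)=-5; μ^(4)=-12; μ^(5)=-19

((0, 1, 1, 0, 0); (0, 1, 1, 1, 1); (0, 0, 0, 0, 2); (0, 0, 1, 1, 0); (4, 0, 0, 0, 0))


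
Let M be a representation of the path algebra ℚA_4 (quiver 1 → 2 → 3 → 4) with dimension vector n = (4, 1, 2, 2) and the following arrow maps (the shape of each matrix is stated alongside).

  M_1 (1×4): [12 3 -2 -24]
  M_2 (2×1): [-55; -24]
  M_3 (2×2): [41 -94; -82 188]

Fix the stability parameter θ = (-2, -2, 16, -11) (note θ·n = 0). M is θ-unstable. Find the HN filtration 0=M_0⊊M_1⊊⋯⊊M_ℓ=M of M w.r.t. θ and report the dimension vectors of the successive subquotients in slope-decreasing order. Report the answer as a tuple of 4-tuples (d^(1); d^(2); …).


Interval decomposition of M: I[1,1]^3, I[1,4], I[3,3], I[4,4].
HN type (ℓ=4): μ^(1)=16; μ^(2)=5/2; μ^(3)=-2; μ^(4)=-11

((0, 0, 1, 0); (0, 0, 1, 1); (4, 1, 0, 0); (0, 0, 0, 1))


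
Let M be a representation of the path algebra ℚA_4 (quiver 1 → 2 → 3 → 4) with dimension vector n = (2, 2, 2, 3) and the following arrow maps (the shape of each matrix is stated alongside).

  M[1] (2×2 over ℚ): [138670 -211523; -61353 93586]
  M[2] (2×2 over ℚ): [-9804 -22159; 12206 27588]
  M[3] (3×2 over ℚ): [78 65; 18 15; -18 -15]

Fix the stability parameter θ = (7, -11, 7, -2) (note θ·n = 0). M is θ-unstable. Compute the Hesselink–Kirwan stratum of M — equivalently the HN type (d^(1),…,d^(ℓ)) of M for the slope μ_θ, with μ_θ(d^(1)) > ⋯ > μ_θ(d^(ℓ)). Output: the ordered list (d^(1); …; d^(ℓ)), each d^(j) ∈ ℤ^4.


Barcode: M ≅ I[1,3], I[1,4], I[4,4]^2. HN layers by μ_θ (3 steps, strictly decreasing):
  μ^(1)=7; μ^(2)=5/2; μ^(3)=-2

((0, 0, 1, 0); (0, 0, 1, 1); (2, 2, 0, 2))


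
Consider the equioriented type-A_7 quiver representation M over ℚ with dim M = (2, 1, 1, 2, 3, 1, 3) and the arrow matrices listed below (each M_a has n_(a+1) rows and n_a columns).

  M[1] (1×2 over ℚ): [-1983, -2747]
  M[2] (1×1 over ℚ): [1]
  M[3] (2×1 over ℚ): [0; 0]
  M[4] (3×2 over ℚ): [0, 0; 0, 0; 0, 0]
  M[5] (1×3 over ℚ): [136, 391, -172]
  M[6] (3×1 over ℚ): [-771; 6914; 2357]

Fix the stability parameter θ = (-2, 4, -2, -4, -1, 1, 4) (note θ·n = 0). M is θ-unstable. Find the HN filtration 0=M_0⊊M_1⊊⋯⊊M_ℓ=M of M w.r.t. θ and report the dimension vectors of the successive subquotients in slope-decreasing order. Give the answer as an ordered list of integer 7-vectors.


Interval decomposition of M: I[1,1], I[1,3], I[4,4]^2, I[5,5]^2, I[5,7], I[7,7]^2.
HN type (ℓ=5): μ^(1)=4; μ^(2)=1; μ^(3)=-1; μ^(4)=-2; μ^(5)=-4

((0, 0, 0, 0, 0, 0, 3); (0, 1, 1, 0, 0, 1, 0); (0, 0, 0, 0, 3, 0, 0); (2, 0, 0, 0, 0, 0, 0); (0, 0, 0, 2, 0, 0, 0))


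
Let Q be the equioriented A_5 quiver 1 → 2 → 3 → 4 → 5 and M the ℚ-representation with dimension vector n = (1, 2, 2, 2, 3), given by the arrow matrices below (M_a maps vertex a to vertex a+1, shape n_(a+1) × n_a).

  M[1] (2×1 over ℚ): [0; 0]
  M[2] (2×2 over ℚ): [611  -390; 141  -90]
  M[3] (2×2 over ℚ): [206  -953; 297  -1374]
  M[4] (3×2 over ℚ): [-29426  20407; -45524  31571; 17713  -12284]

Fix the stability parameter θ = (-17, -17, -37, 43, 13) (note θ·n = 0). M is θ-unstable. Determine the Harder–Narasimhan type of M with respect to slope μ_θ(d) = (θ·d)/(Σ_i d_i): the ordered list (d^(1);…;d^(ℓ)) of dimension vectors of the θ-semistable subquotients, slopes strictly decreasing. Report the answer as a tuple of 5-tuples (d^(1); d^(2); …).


Barcode: M ≅ I[1,1], I[2,2], I[2,5], I[3,5], I[5,5]. HN layers by μ_θ (5 steps, strictly decreasing):
  μ^(1)=28; μ^(2)=13; μ^(3)=-17; μ^(4)=-27; μ^(5)=-37

((0, 0, 0, 2, 2); (0, 0, 0, 0, 1); (1, 1, 0, 0, 0); (0, 1, 1, 0, 0); (0, 0, 1, 0, 0))


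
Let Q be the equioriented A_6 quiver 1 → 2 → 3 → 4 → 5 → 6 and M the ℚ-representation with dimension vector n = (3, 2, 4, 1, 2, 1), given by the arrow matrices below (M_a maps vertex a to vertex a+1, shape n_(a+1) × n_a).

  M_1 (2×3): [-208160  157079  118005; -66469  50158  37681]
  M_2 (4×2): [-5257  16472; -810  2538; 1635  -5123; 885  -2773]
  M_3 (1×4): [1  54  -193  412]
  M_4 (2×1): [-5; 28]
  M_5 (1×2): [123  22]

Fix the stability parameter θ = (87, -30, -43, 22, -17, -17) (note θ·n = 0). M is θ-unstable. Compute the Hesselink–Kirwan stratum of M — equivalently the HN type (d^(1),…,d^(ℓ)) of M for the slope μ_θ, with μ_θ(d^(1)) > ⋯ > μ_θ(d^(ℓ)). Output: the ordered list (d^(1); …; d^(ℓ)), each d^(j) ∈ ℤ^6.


Interval decomposition of M: I[1,1], I[1,3], I[1,6], I[3,3]^2, I[5,5].
HN type (ℓ=5): μ^(1)=87; μ^(2)=14/3; μ^(3)=1/3; μ^(4)=-17; μ^(5)=-43

((1, 0, 0, 0, 0, 0); (1, 1, 1, 0, 0, 0); (1, 1, 1, 1, 1, 1); (0, 0, 0, 0, 1, 0); (0, 0, 2, 0, 0, 0))


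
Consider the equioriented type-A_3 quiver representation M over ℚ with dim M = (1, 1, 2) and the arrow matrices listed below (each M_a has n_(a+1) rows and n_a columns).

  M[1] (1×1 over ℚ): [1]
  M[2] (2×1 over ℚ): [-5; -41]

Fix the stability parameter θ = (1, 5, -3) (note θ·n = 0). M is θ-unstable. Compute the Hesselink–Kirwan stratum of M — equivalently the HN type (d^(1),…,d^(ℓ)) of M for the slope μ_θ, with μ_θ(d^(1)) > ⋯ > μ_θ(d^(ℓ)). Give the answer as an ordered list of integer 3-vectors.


Interval decomposition of M: I[1,3], I[3,3].
HN type (ℓ=2): μ^(1)=1; μ^(2)=-3

((1, 1, 1); (0, 0, 1))


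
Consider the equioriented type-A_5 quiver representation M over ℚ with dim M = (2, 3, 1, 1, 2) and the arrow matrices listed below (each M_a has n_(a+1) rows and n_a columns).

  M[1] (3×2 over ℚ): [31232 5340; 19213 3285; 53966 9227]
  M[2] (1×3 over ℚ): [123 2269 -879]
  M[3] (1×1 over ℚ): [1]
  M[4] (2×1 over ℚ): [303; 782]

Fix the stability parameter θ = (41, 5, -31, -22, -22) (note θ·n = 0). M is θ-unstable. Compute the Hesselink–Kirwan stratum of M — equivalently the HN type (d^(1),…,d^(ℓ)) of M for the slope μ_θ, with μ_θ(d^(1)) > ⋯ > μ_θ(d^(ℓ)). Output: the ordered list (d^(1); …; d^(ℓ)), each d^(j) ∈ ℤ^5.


Via rank(M_{q-1}∘⋯∘M_p): M ≅ I[1,2], I[1,5], I[2,2], I[5,5].
μ_θ-semistable layers: μ^(1)=23; μ^(2)=5; μ^(3)=-29/5; μ^(4)=-22

((1, 1, 0, 0, 0); (0, 1, 0, 0, 0); (1, 1, 1, 1, 1); (0, 0, 0, 0, 1))


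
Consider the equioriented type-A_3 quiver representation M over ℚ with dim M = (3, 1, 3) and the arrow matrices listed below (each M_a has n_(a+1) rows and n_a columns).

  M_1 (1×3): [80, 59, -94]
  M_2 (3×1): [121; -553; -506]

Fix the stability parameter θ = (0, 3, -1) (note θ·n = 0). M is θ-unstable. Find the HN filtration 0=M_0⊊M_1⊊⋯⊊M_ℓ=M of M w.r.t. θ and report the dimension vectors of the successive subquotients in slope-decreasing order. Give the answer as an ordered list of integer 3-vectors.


Via rank(M_{q-1}∘⋯∘M_p): M ≅ I[1,1]^2, I[1,3], I[3,3]^2.
μ_θ-semistable layers: μ^(1)=1; μ^(2)=0; μ^(3)=-1

((0, 1, 1); (3, 0, 0); (0, 0, 2))


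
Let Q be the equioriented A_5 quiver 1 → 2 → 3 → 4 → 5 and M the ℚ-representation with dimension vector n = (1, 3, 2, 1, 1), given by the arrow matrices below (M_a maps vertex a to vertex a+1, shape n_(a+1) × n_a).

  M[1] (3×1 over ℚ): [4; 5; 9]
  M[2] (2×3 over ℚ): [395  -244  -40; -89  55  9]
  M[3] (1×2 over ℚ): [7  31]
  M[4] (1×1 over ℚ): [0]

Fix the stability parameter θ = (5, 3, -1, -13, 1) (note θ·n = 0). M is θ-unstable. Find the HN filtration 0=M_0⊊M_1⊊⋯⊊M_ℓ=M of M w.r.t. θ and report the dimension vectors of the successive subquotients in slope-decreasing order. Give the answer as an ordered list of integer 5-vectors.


Barcode: M ≅ I[1,2], I[2,3], I[2,4], I[5,5]. HN layers by μ_θ (3 steps, strictly decreasing):
  μ^(1)=4; μ^(2)=1; μ^(3)=-11/3

((1, 1, 0, 0, 0); (0, 1, 1, 0, 1); (0, 1, 1, 1, 0))


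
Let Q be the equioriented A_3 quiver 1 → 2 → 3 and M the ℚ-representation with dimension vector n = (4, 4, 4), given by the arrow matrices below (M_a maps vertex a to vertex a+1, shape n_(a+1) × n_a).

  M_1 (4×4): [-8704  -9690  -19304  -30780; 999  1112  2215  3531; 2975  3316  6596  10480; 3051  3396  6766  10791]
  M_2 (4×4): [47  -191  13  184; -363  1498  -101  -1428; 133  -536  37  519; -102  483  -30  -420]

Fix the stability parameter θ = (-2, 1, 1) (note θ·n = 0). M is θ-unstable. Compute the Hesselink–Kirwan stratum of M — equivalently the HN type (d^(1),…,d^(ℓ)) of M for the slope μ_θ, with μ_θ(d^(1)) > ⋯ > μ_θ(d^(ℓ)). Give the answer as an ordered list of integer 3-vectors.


Barcode: M ≅ I[1,2], I[1,3]^3, I[3,3]. HN layers by μ_θ (2 steps, strictly decreasing):
  μ^(1)=1; μ^(2)=-2

((0, 4, 4); (4, 0, 0))


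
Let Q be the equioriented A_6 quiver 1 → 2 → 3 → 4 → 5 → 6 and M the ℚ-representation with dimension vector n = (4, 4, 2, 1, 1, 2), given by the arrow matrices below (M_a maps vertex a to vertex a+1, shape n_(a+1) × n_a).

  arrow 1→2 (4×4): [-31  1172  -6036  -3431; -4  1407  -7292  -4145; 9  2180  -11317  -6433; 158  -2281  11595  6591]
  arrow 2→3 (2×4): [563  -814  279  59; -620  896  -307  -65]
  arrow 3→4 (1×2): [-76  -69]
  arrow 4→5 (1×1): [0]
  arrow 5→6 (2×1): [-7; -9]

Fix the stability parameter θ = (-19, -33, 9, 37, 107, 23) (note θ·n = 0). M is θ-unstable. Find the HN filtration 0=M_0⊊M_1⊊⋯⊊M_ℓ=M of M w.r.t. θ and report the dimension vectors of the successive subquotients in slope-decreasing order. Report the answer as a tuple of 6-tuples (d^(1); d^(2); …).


Barcode: M ≅ I[1,1], I[1,2], I[1,3], I[1,4], I[2,2], I[5,6], I[6,6]. HN layers by μ_θ (7 steps, strictly decreasing):
  μ^(1)=65; μ^(2)=37; μ^(3)=23; μ^(4)=9; μ^(5)=-19; μ^(6)=-26; μ^(7)=-33

((0, 0, 0, 0, 1, 1); (0, 0, 0, 1, 0, 0); (0, 0, 0, 0, 0, 1); (0, 0, 2, 0, 0, 0); (1, 0, 0, 0, 0, 0); (3, 3, 0, 0, 0, 0); (0, 1, 0, 0, 0, 0))


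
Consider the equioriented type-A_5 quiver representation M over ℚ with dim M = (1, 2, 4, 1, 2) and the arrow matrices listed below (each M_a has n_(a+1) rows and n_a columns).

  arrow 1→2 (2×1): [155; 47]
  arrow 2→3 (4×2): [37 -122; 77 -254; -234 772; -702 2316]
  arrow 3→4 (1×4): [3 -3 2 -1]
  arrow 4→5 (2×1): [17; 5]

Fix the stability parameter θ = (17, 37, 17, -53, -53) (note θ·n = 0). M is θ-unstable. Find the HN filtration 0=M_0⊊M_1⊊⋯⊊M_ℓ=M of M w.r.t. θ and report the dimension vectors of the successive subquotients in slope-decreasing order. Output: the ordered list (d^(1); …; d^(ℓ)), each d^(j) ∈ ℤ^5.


Barcode: M ≅ I[1,5], I[2,3], I[3,3]^2, I[5,5]. HN layers by μ_θ (4 steps, strictly decreasing):
  μ^(1)=27; μ^(2)=17; μ^(3)=-7; μ^(4)=-53

((0, 1, 1, 0, 0); (0, 0, 2, 0, 0); (1, 1, 1, 1, 1); (0, 0, 0, 0, 1))


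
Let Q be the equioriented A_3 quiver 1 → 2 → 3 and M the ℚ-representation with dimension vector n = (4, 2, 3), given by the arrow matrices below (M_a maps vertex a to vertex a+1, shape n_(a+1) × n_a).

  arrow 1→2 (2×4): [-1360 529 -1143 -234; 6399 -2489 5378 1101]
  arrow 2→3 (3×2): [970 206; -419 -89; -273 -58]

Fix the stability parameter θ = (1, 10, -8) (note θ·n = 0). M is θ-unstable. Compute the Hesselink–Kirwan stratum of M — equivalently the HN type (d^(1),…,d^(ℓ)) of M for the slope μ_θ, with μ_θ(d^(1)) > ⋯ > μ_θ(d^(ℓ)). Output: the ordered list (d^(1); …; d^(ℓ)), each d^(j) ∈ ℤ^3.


Via rank(M_{q-1}∘⋯∘M_p): M ≅ I[1,1]^2, I[1,3]^2, I[3,3].
μ_θ-semistable layers: μ^(1)=1; μ^(2)=-8

((4, 2, 2); (0, 0, 1))


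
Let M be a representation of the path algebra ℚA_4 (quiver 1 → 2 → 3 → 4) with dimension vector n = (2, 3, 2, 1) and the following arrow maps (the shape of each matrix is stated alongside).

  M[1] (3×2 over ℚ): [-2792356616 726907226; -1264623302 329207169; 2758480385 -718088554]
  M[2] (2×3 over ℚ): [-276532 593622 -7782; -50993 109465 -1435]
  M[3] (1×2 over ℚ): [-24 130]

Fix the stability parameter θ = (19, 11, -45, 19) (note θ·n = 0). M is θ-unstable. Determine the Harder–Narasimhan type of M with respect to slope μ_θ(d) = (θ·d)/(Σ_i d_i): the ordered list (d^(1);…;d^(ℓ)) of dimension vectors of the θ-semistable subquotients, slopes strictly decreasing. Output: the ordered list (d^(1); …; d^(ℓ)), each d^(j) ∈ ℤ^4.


Barcode: M ≅ I[1,3], I[1,4], I[2,2]. HN layers by μ_θ (3 steps, strictly decreasing):
  μ^(1)=19; μ^(2)=11; μ^(3)=-5

((0, 0, 0, 1); (0, 1, 0, 0); (2, 2, 2, 0))


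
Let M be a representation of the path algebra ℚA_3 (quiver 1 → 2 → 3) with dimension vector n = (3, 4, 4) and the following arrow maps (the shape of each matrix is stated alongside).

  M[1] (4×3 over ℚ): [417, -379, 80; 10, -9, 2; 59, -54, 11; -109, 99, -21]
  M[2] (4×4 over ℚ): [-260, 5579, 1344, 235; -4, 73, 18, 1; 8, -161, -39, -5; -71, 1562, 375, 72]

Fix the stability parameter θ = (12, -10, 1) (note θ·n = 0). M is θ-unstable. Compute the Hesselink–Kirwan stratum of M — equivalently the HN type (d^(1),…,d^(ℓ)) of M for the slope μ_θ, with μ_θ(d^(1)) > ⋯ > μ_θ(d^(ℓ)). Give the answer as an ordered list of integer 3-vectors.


Barcode: M ≅ I[1,2], I[1,3]^2, I[2,3], I[3,3]. HN layers by μ_θ (2 steps, strictly decreasing):
  μ^(1)=1; μ^(2)=-10

((3, 3, 4); (0, 1, 0))


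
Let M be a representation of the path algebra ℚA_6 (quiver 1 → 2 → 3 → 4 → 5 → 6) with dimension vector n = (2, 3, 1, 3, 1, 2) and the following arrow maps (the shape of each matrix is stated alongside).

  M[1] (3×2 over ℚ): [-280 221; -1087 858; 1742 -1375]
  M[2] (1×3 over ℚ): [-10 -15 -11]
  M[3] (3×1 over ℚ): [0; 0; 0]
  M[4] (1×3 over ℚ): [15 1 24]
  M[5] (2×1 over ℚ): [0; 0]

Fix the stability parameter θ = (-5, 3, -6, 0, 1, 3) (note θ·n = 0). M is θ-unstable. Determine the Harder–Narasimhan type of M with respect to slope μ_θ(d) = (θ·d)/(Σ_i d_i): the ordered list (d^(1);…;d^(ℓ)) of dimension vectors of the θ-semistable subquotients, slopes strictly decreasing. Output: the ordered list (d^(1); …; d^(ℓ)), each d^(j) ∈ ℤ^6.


Via rank(M_{q-1}∘⋯∘M_p): M ≅ I[1,2], I[1,3], I[2,2], I[4,4]^2, I[4,5], I[6,6]^2.
μ_θ-semistable layers: μ^(1)=3; μ^(2)=1; μ^(3)=0; μ^(4)=-3/2; μ^(5)=-5

((0, 2, 0, 0, 0, 2); (0, 0, 0, 0, 1, 0); (0, 0, 0, 3, 0, 0); (0, 1, 1, 0, 0, 0); (2, 0, 0, 0, 0, 0))


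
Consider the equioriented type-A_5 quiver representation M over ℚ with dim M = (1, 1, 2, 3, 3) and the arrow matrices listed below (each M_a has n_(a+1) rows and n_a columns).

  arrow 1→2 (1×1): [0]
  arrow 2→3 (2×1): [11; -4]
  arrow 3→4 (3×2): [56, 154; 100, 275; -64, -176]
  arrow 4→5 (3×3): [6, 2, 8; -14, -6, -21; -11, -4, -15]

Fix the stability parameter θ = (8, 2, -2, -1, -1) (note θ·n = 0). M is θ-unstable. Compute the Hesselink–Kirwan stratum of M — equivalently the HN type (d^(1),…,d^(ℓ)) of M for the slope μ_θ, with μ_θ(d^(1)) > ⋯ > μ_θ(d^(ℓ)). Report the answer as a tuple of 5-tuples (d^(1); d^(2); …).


Interval decomposition of M: I[1,1], I[2,3], I[3,5], I[4,5]^2.
HN type (ℓ=4): μ^(1)=8; μ^(2)=0; μ^(3)=-1; μ^(4)=-2

((1, 0, 0, 0, 0); (0, 1, 1, 0, 0); (0, 0, 0, 3, 3); (0, 0, 1, 0, 0))


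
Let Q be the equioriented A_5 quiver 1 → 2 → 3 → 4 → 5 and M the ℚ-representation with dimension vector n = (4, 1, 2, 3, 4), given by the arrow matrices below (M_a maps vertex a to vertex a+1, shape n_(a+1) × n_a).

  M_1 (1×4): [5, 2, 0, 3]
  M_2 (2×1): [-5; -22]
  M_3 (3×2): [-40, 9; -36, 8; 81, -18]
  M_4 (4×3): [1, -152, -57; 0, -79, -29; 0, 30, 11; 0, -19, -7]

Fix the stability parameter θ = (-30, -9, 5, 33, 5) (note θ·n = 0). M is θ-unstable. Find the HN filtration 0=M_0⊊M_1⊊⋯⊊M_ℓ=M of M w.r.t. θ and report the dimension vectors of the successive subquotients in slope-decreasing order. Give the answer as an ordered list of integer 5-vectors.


Barcode: M ≅ I[1,1]^3, I[1,5], I[3,5], I[4,5], I[5,5]. HN layers by μ_θ (4 steps, strictly decreasing):
  μ^(1)=19; μ^(2)=5; μ^(3)=-9; μ^(4)=-30

((0, 0, 0, 3, 3); (0, 0, 2, 0, 1); (0, 1, 0, 0, 0); (4, 0, 0, 0, 0))
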